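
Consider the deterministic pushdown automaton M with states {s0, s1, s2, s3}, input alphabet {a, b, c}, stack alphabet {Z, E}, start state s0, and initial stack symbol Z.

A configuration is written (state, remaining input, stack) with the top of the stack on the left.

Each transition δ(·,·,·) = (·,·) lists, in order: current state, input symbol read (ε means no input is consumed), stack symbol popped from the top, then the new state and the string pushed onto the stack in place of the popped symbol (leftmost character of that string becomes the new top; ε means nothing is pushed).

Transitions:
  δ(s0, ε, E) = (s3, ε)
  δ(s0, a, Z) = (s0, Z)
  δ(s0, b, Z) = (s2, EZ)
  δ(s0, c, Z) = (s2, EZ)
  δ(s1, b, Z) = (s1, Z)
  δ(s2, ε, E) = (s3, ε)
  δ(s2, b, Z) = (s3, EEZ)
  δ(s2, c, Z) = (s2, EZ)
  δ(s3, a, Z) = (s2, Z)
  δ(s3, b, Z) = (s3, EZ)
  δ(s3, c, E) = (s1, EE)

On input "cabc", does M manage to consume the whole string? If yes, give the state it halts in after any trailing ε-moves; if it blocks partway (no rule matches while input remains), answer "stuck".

(s0, cabc, Z) ⊢ (s2, abc, EZ) ⊢ (s3, abc, Z) ⊢ (s2, bc, Z) ⊢ (s3, c, EEZ) ⊢ (s1, ε, EEEZ)
All input consumed; M is in state s1.

s1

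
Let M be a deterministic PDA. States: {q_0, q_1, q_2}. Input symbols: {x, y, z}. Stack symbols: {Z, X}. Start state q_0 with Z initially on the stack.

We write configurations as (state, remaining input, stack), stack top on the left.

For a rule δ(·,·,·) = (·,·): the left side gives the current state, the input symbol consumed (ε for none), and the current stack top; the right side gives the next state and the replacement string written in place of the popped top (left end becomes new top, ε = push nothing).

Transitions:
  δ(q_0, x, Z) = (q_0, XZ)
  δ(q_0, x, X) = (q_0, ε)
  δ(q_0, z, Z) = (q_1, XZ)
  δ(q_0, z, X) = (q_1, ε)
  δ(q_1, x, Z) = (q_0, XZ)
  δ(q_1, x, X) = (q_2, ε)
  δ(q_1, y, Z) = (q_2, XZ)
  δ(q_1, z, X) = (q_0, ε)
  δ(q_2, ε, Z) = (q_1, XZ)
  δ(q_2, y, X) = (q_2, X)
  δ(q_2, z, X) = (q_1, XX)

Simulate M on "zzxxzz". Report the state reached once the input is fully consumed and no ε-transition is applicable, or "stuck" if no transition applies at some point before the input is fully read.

q_0

(q_0, zzxxzz, Z)
  read z, top Z: go to q_1, push XZ → (q_1, zxxzz, XZ)
  read z, top X: go to q_0, push ε → (q_0, xxzz, Z)
  read x, top Z: go to q_0, push XZ → (q_0, xzz, XZ)
  read x, top X: go to q_0, push ε → (q_0, zz, Z)
  read z, top Z: go to q_1, push XZ → (q_1, z, XZ)
  read z, top X: go to q_0, push ε → (q_0, ε, Z)
All input consumed; M is in state q_0.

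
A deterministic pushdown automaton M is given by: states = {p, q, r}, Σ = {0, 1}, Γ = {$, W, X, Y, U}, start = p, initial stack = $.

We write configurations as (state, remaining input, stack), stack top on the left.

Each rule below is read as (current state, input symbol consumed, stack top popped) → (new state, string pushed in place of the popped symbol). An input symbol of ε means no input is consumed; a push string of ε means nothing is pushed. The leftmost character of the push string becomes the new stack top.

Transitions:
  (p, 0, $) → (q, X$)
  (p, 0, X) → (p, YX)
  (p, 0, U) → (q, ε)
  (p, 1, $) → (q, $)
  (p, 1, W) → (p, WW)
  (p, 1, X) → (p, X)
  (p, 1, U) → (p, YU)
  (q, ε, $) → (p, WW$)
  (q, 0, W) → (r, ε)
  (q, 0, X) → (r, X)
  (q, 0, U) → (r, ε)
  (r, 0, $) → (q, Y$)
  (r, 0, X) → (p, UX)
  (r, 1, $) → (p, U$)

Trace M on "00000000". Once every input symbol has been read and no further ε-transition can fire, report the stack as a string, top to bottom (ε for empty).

(p, 00000000, $)
  read 0, top $: go to q, push X$ → (q, 0000000, X$)
  read 0, top X: go to r, push X → (r, 000000, X$)
  read 0, top X: go to p, push UX → (p, 00000, UX$)
  read 0, top U: go to q, push ε → (q, 0000, X$)
  read 0, top X: go to r, push X → (r, 000, X$)
  read 0, top X: go to p, push UX → (p, 00, UX$)
  read 0, top U: go to q, push ε → (q, 0, X$)
  read 0, top X: go to r, push X → (r, ε, X$)
All input consumed in state r with stack X$.

X$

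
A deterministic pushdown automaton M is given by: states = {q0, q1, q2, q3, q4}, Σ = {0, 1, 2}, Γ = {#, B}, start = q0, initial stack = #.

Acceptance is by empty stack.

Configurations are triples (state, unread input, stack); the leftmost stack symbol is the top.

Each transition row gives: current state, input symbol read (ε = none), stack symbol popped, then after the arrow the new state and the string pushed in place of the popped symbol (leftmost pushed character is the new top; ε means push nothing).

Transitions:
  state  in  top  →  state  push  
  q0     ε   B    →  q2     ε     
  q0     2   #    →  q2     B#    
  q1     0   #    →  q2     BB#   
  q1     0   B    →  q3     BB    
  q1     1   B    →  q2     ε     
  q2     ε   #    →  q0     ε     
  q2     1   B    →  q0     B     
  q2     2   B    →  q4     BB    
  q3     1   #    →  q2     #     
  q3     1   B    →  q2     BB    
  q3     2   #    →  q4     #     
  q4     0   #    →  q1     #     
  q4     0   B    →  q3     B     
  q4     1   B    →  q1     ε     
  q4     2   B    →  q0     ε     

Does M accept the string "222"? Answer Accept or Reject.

Accept

(q0, 222, #)
  read 2, top #: go to q2, push B# → (q2, 22, B#)
  read 2, top B: go to q4, push BB → (q4, 2, BB#)
  read 2, top B: go to q0, push ε → (q0, ε, B#)
  ε-move, top B: go to q2, push ε → (q2, ε, #)
  ε-move, top #: go to q0, push ε → (q0, ε, ε)
All input consumed and the stack is empty.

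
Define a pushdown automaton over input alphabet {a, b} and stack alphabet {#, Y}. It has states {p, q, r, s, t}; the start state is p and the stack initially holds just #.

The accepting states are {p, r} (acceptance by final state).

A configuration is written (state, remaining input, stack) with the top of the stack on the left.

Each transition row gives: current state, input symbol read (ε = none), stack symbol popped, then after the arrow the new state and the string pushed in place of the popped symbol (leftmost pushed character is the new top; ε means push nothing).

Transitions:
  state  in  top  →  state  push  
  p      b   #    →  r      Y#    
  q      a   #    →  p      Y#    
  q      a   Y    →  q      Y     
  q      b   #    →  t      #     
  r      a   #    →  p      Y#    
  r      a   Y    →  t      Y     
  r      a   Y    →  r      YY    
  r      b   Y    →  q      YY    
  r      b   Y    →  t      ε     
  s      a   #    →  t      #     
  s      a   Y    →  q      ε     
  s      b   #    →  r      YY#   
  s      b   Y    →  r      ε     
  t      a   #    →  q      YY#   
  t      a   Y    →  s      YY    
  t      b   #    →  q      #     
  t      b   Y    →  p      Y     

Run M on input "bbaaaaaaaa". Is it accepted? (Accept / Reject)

Reject

No computation consumes all input and reaches a final state.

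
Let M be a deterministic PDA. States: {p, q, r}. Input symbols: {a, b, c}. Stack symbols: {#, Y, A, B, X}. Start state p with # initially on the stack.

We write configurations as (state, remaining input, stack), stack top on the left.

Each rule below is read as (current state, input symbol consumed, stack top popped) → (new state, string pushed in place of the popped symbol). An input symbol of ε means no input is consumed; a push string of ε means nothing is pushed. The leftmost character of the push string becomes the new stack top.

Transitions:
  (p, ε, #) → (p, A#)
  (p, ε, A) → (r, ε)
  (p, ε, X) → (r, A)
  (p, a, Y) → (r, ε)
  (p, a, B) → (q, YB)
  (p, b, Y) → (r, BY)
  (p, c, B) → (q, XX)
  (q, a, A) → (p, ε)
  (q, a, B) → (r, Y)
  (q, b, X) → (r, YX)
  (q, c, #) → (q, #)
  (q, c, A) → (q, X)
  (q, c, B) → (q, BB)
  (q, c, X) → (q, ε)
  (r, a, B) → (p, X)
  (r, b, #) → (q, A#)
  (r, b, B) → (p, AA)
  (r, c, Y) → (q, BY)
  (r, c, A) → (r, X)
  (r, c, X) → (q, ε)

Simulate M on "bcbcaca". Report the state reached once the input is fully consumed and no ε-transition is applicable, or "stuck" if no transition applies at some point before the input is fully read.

r

(p, bcbcaca, #)
  ε-move, top #: go to p, push A# → (p, bcbcaca, A#)
  ε-move, top A: go to r, push ε → (r, bcbcaca, #)
  read b, top #: go to q, push A# → (q, cbcaca, A#)
  read c, top A: go to q, push X → (q, bcaca, X#)
  read b, top X: go to r, push YX → (r, caca, YX#)
  read c, top Y: go to q, push BY → (q, aca, BYX#)
  read a, top B: go to r, push Y → (r, ca, YYX#)
  read c, top Y: go to q, push BY → (q, a, BYYX#)
  read a, top B: go to r, push Y → (r, ε, YYYX#)
All input consumed; M is in state r.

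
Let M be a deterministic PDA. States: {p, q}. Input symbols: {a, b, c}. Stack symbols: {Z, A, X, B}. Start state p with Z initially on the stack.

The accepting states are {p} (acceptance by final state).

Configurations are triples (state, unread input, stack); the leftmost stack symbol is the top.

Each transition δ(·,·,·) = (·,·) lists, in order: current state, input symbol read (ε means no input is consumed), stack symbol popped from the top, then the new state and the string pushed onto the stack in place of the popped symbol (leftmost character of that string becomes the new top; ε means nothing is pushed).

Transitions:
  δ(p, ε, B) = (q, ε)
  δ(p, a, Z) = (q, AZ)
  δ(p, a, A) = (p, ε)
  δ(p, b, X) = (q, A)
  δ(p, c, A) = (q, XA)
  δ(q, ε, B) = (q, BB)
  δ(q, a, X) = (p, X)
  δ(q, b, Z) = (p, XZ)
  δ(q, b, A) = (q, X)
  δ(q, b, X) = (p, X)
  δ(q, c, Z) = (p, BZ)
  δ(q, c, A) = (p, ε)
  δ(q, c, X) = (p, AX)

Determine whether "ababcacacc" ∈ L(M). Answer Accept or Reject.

(p, ababcacacc, Z) ⊢ (q, babcacacc, AZ) ⊢ (q, abcacacc, XZ) ⊢ (p, bcacacc, XZ) ⊢ (q, cacacc, AZ) ⊢ (p, acacc, Z) ⊢ (q, cacc, AZ) ⊢ (p, acc, Z) ⊢ (q, cc, AZ) ⊢ (p, c, Z)
No transition applies at (p, c, Z); input not fully consumed.

Reject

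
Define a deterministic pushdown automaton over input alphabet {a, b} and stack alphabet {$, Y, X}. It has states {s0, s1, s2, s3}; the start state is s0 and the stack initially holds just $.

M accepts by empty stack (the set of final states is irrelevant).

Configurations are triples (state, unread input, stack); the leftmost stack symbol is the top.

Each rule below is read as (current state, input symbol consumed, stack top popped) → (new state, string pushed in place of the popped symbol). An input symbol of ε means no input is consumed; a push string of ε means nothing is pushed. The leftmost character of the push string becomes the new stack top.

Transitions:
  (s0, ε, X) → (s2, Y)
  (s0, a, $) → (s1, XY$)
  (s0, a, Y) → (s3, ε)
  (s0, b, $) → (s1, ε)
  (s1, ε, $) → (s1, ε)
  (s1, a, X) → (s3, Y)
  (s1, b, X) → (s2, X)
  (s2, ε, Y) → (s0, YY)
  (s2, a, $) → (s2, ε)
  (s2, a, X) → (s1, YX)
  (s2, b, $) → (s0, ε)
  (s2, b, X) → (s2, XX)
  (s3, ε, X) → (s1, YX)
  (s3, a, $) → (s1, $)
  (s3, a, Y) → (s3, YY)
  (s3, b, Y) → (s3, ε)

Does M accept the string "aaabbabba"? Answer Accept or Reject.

(s0, aaabbabba, $)
  read a, top $: go to s1, push XY$ → (s1, aabbabba, XY$)
  read a, top X: go to s3, push Y → (s3, abbabba, YY$)
  read a, top Y: go to s3, push YY → (s3, bbabba, YYY$)
  read b, top Y: go to s3, push ε → (s3, babba, YY$)
  read b, top Y: go to s3, push ε → (s3, abba, Y$)
  read a, top Y: go to s3, push YY → (s3, bba, YY$)
  read b, top Y: go to s3, push ε → (s3, ba, Y$)
  read b, top Y: go to s3, push ε → (s3, a, $)
  read a, top $: go to s1, push $ → (s1, ε, $)
  ε-move, top $: go to s1, push ε → (s1, ε, ε)
All input consumed and the stack is empty.

Accept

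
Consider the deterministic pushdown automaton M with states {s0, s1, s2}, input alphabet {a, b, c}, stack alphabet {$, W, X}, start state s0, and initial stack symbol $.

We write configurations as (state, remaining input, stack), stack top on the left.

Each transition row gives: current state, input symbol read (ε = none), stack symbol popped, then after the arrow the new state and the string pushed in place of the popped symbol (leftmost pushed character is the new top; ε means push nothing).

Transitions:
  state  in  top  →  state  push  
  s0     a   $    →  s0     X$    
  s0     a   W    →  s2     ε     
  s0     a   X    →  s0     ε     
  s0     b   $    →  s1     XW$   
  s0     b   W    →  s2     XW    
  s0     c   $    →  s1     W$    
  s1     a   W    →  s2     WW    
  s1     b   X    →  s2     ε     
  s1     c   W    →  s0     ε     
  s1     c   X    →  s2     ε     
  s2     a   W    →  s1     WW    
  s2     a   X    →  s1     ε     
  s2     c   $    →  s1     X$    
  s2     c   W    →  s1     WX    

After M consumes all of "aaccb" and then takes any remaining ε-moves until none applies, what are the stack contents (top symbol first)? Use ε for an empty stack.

(s0, aaccb, $) ⊢ (s0, accb, X$) ⊢ (s0, ccb, $) ⊢ (s1, cb, W$) ⊢ (s0, b, $) ⊢ (s1, ε, XW$)
All input consumed in state s1 with stack XW$.

XW$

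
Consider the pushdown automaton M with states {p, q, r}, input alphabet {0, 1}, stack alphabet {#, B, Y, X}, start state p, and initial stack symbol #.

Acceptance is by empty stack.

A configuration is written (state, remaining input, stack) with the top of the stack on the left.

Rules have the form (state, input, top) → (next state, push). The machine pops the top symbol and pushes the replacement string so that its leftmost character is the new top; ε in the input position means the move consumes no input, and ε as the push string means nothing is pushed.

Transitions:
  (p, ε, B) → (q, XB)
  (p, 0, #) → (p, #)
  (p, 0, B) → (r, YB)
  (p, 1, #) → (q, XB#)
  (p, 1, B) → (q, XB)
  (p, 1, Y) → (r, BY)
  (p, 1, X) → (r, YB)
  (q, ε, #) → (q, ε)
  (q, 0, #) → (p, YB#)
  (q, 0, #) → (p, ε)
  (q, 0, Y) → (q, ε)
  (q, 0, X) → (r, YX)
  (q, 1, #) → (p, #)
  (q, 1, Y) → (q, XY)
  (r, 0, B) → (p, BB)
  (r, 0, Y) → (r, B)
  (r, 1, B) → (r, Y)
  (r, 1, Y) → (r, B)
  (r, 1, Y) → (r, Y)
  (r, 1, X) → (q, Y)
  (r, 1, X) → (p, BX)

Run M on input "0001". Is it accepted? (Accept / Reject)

Reject

No computation consumes all input and empties the stack.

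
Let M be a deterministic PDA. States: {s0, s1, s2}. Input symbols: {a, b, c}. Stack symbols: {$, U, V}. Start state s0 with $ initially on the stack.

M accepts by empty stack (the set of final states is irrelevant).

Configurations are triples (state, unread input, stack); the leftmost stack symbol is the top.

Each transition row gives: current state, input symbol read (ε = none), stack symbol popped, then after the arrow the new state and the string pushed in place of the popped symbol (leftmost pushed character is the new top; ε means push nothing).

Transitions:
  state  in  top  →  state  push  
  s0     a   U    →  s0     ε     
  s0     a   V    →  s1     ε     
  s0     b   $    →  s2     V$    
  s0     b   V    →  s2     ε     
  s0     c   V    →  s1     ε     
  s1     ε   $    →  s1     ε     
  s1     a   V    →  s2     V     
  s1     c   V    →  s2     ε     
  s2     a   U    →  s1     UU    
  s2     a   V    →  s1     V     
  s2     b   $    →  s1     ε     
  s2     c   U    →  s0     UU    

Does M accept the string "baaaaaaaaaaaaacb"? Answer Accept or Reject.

(s0, baaaaaaaaaaaaacb, $) ⊢ (s2, aaaaaaaaaaaaacb, V$) ⊢ (s1, aaaaaaaaaaaacb, V$) ⊢ (s2, aaaaaaaaaaacb, V$) ⊢ (s1, aaaaaaaaaacb, V$) ⊢ (s2, aaaaaaaaacb, V$) ⊢ (s1, aaaaaaaacb, V$) ⊢ (s2, aaaaaaacb, V$) ⊢ (s1, aaaaaacb, V$) ⊢ (s2, aaaaacb, V$) ⊢ (s1, aaaacb, V$) ⊢ (s2, aaacb, V$) ⊢ (s1, aacb, V$) ⊢ (s2, acb, V$) ⊢ (s1, cb, V$) ⊢ (s2, b, $) ⊢ (s1, ε, ε)
All input consumed and the stack is empty.

Accept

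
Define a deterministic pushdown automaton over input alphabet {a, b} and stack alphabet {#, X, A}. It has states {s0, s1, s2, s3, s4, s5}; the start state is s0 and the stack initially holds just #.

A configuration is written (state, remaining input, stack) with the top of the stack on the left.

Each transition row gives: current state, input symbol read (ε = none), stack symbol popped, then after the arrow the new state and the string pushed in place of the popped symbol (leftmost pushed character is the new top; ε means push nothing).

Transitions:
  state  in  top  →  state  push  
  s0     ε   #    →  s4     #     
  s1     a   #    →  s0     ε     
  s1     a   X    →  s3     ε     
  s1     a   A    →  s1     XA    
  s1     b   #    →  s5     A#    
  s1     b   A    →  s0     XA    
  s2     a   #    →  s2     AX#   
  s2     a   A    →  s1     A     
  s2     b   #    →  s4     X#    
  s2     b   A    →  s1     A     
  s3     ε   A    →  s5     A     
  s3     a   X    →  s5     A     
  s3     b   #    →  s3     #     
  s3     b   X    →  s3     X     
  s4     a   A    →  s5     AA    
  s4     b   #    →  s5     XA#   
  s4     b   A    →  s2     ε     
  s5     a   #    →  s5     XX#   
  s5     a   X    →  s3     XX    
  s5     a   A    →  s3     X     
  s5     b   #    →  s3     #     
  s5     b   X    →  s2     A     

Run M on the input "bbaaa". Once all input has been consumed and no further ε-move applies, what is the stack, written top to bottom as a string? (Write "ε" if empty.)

(s0, bbaaa, #)
  ε-move, top #: go to s4, push # → (s4, bbaaa, #)
  read b, top #: go to s5, push XA# → (s5, baaa, XA#)
  read b, top X: go to s2, push A → (s2, aaa, AA#)
  read a, top A: go to s1, push A → (s1, aa, AA#)
  read a, top A: go to s1, push XA → (s1, a, XAA#)
  read a, top X: go to s3, push ε → (s3, ε, AA#)
  ε-move, top A: go to s5, push A → (s5, ε, AA#)
All input consumed in state s5 with stack AA#.

AA#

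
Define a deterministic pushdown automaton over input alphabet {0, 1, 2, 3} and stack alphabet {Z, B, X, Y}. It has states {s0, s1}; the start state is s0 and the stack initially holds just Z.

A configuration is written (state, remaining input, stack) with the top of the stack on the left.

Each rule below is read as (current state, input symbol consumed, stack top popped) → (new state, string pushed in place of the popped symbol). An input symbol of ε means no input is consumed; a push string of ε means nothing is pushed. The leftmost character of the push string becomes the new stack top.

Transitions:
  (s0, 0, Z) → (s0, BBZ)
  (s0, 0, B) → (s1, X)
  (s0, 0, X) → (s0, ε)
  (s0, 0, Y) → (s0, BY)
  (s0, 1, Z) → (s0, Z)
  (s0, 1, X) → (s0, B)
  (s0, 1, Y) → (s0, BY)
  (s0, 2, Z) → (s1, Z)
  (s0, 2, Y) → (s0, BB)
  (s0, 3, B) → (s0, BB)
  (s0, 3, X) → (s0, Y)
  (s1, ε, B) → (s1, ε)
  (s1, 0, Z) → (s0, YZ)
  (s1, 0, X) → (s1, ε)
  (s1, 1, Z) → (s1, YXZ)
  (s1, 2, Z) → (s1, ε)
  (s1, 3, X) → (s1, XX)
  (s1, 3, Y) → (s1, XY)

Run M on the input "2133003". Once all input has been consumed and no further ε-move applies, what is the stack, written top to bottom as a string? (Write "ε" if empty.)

XYXZ

(s0, 2133003, Z) ⊢ (s1, 133003, Z) ⊢ (s1, 33003, YXZ) ⊢ (s1, 3003, XYXZ) ⊢ (s1, 003, XXYXZ) ⊢ (s1, 03, XYXZ) ⊢ (s1, 3, YXZ) ⊢ (s1, ε, XYXZ)
All input consumed in state s1 with stack XYXZ.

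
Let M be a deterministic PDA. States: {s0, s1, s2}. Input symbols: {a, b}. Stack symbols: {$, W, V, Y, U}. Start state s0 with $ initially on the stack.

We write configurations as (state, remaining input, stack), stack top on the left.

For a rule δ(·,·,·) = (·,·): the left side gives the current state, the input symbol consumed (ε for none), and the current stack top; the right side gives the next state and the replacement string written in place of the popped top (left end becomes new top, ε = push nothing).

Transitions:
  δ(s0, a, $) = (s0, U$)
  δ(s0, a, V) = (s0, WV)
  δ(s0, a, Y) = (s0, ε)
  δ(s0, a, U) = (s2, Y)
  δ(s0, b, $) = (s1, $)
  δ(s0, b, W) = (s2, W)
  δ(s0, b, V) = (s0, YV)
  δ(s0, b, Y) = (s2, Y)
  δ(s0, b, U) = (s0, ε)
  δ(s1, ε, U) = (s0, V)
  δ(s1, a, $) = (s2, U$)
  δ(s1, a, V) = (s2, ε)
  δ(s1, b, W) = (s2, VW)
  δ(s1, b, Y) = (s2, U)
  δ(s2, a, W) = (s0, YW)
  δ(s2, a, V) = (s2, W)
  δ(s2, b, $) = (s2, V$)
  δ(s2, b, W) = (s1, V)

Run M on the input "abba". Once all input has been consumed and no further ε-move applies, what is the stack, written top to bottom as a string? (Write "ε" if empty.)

U$

(s0, abba, $)
  read a, top $: go to s0, push U$ → (s0, bba, U$)
  read b, top U: go to s0, push ε → (s0, ba, $)
  read b, top $: go to s1, push $ → (s1, a, $)
  read a, top $: go to s2, push U$ → (s2, ε, U$)
All input consumed in state s2 with stack U$.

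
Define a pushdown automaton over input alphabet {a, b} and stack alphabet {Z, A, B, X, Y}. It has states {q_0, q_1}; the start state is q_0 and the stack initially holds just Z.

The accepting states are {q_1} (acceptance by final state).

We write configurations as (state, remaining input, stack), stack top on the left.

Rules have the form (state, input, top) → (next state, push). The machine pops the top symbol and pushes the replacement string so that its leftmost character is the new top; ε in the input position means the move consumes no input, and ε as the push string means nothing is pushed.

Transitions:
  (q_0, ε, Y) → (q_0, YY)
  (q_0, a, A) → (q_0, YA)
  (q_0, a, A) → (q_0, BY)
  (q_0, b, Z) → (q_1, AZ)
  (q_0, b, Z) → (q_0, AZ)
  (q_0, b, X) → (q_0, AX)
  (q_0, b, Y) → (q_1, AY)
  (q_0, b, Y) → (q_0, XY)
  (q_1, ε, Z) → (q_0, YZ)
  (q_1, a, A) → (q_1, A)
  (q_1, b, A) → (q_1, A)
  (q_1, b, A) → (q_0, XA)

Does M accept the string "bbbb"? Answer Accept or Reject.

Accept

One accepting computation: (q_0, bbbb, Z) ⊢ (q_1, bbb, AZ) ⊢ (q_1, bb, AZ) ⊢ (q_1, b, AZ) ⊢ (q_1, ε, AZ)
All input consumed and state q_1 ∈ F.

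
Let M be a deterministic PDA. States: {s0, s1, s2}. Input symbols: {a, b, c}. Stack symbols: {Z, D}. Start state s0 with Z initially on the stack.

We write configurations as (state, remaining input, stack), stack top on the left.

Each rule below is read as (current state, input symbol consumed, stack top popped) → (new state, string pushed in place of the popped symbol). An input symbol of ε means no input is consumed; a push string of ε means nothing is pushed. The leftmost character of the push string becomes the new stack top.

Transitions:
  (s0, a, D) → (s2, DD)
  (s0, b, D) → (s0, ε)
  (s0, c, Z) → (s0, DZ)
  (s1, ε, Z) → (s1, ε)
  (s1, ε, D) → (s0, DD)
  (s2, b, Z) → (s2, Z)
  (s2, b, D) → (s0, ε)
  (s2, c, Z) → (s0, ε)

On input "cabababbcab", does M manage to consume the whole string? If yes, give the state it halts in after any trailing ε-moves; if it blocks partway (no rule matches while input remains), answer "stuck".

(s0, cabababbcab, Z)
  read c, top Z: go to s0, push DZ → (s0, abababbcab, DZ)
  read a, top D: go to s2, push DD → (s2, bababbcab, DDZ)
  read b, top D: go to s0, push ε → (s0, ababbcab, DZ)
  read a, top D: go to s2, push DD → (s2, babbcab, DDZ)
  read b, top D: go to s0, push ε → (s0, abbcab, DZ)
  read a, top D: go to s2, push DD → (s2, bbcab, DDZ)
  read b, top D: go to s0, push ε → (s0, bcab, DZ)
  read b, top D: go to s0, push ε → (s0, cab, Z)
  read c, top Z: go to s0, push DZ → (s0, ab, DZ)
  read a, top D: go to s2, push DD → (s2, b, DDZ)
  read b, top D: go to s0, push ε → (s0, ε, DZ)
All input consumed; M is in state s0.

s0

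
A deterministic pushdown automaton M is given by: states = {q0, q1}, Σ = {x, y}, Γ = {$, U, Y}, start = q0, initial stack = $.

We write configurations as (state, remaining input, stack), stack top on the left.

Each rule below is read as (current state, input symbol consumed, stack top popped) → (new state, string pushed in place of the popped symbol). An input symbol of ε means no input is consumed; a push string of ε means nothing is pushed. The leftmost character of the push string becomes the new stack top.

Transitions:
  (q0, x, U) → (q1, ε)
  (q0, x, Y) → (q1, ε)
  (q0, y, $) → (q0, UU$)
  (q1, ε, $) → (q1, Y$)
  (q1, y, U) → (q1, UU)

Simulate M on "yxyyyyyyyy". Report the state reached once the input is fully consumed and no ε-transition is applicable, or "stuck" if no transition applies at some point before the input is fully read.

(q0, yxyyyyyyyy, $)
  read y, top $: go to q0, push UU$ → (q0, xyyyyyyyy, UU$)
  read x, top U: go to q1, push ε → (q1, yyyyyyyy, U$)
  read y, top U: go to q1, push UU → (q1, yyyyyyy, UU$)
  read y, top U: go to q1, push UU → (q1, yyyyyy, UUU$)
  read y, top U: go to q1, push UU → (q1, yyyyy, UUUU$)
  read y, top U: go to q1, push UU → (q1, yyyy, UUUUU$)
  read y, top U: go to q1, push UU → (q1, yyy, UUUUUU$)
  read y, top U: go to q1, push UU → (q1, yy, UUUUUUU$)
  read y, top U: go to q1, push UU → (q1, y, UUUUUUUU$)
  read y, top U: go to q1, push UU → (q1, ε, UUUUUUUUU$)
All input consumed; M is in state q1.

q1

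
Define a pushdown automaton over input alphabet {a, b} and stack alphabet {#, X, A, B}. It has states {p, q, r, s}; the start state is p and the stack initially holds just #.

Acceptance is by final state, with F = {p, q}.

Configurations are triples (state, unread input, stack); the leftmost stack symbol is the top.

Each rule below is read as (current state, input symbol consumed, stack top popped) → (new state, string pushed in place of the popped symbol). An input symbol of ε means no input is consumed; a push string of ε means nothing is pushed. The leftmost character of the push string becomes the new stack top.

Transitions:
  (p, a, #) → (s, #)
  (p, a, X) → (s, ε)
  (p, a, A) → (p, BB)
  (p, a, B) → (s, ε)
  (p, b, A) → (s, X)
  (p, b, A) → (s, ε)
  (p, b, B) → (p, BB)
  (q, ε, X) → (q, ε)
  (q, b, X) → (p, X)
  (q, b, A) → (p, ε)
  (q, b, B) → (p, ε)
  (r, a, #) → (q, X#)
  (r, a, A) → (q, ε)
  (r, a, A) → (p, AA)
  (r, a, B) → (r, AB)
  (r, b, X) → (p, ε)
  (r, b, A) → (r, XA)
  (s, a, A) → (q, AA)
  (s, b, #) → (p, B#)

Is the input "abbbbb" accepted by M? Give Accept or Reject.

One accepting computation: (p, abbbbb, #) ⊢ (s, bbbbb, #) ⊢ (p, bbbb, B#) ⊢ (p, bbb, BB#) ⊢ (p, bb, BBB#) ⊢ (p, b, BBBB#) ⊢ (p, ε, BBBBB#)
All input consumed and state p ∈ F.

Accept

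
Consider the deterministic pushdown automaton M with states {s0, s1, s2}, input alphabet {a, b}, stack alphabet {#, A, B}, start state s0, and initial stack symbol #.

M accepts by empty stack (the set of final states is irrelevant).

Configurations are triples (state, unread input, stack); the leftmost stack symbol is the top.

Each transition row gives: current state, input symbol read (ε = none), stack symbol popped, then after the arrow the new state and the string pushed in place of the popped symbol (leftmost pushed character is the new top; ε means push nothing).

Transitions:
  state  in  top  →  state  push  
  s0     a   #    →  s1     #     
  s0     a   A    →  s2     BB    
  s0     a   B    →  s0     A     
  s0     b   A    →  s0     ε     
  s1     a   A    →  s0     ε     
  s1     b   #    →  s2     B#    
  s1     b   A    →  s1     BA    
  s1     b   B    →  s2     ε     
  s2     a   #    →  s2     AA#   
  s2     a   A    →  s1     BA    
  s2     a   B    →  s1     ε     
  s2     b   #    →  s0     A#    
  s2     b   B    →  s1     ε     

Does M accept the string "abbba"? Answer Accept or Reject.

Reject

(s0, abbba, #)
  read a, top #: go to s1, push # → (s1, bbba, #)
  read b, top #: go to s2, push B# → (s2, bba, B#)
  read b, top B: go to s1, push ε → (s1, ba, #)
  read b, top #: go to s2, push B# → (s2, a, B#)
  read a, top B: go to s1, push ε → (s1, ε, #)
All input consumed; stack is #, not empty, and no further ε-move applies.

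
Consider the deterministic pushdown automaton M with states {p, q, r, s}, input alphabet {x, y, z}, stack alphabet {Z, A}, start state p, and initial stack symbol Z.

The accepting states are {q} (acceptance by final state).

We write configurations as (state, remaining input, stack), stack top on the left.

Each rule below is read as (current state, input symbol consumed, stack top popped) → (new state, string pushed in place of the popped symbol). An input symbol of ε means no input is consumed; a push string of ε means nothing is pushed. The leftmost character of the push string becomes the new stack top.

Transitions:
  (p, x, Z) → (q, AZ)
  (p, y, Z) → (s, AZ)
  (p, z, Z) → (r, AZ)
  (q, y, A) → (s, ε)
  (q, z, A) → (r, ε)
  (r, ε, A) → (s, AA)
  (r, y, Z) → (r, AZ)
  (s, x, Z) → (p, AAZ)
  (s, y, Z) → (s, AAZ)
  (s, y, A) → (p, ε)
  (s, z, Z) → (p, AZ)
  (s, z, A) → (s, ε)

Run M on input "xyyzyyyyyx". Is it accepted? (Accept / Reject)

(p, xyyzyyyyyx, Z)
  read x, top Z: go to q, push AZ → (q, yyzyyyyyx, AZ)
  read y, top A: go to s, push ε → (s, yzyyyyyx, Z)
  read y, top Z: go to s, push AAZ → (s, zyyyyyx, AAZ)
  read z, top A: go to s, push ε → (s, yyyyyx, AZ)
  read y, top A: go to p, push ε → (p, yyyyx, Z)
  read y, top Z: go to s, push AZ → (s, yyyx, AZ)
  read y, top A: go to p, push ε → (p, yyx, Z)
  read y, top Z: go to s, push AZ → (s, yx, AZ)
  read y, top A: go to p, push ε → (p, x, Z)
  read x, top Z: go to q, push AZ → (q, ε, AZ)
All input consumed; state q ∈ F.

Accept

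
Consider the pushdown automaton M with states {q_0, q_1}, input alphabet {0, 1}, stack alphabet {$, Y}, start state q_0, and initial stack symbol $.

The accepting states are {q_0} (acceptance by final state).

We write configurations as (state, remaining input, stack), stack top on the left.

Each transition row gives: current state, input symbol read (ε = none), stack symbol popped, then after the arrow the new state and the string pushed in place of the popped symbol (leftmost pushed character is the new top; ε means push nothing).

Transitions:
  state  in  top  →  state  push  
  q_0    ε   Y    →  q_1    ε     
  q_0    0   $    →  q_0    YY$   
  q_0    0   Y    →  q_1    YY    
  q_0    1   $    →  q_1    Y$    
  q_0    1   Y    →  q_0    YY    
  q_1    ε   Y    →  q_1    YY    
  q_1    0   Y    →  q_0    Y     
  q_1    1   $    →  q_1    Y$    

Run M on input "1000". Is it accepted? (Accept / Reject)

One accepting computation: (q_0, 1000, $) ⊢ (q_1, 000, Y$) ⊢ (q_0, 00, Y$) ⊢ (q_1, 0, YY$) ⊢ (q_0, ε, YY$)
All input consumed and state q_0 ∈ F.

Accept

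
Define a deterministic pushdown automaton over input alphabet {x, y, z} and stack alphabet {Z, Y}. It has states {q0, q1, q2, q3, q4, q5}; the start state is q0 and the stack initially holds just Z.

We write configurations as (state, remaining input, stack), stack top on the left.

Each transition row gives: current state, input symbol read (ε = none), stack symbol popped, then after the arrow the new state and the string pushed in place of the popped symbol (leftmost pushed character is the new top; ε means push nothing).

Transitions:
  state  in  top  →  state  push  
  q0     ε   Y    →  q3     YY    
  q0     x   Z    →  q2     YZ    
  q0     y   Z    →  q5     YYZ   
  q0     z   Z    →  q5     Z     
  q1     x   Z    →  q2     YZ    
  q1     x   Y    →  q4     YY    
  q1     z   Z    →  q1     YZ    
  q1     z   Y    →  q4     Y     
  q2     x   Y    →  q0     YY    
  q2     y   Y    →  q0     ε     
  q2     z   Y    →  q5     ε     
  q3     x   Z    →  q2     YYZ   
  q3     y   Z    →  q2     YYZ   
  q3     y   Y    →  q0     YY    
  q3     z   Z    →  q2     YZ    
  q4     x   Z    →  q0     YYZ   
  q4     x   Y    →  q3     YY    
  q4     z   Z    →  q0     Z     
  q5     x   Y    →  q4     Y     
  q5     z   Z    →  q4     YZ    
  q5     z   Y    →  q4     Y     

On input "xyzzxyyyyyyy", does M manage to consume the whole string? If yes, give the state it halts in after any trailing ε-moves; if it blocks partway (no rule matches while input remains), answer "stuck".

q3

(q0, xyzzxyyyyyyy, Z)
  read x, top Z: go to q2, push YZ → (q2, yzzxyyyyyyy, YZ)
  read y, top Y: go to q0, push ε → (q0, zzxyyyyyyy, Z)
  read z, top Z: go to q5, push Z → (q5, zxyyyyyyy, Z)
  read z, top Z: go to q4, push YZ → (q4, xyyyyyyy, YZ)
  read x, top Y: go to q3, push YY → (q3, yyyyyyy, YYZ)
  read y, top Y: go to q0, push YY → (q0, yyyyyy, YYYZ)
  ε-move, top Y: go to q3, push YY → (q3, yyyyyy, YYYYZ)
  read y, top Y: go to q0, push YY → (q0, yyyyy, YYYYYZ)
  ε-move, top Y: go to q3, push YY → (q3, yyyyy, YYYYYYZ)
  read y, top Y: go to q0, push YY → (q0, yyyy, YYYYYYYZ)
  ε-move, top Y: go to q3, push YY → (q3, yyyy, YYYYYYYYZ)
  read y, top Y: go to q0, push YY → (q0, yyy, YYYYYYYYYZ)
  ε-move, top Y: go to q3, push YY → (q3, yyy, YYYYYYYYYYZ)
  read y, top Y: go to q0, push YY → (q0, yy, YYYYYYYYYYYZ)
  ε-move, top Y: go to q3, push YY → (q3, yy, YYYYYYYYYYYYZ)
  read y, top Y: go to q0, push YY → (q0, y, YYYYYYYYYYYYYZ)
  ε-move, top Y: go to q3, push YY → (q3, y, YYYYYYYYYYYYYYZ)
  read y, top Y: go to q0, push YY → (q0, ε, YYYYYYYYYYYYYYYZ)
  ε-move, top Y: go to q3, push YY → (q3, ε, YYYYYYYYYYYYYYYYZ)
All input consumed; M is in state q3.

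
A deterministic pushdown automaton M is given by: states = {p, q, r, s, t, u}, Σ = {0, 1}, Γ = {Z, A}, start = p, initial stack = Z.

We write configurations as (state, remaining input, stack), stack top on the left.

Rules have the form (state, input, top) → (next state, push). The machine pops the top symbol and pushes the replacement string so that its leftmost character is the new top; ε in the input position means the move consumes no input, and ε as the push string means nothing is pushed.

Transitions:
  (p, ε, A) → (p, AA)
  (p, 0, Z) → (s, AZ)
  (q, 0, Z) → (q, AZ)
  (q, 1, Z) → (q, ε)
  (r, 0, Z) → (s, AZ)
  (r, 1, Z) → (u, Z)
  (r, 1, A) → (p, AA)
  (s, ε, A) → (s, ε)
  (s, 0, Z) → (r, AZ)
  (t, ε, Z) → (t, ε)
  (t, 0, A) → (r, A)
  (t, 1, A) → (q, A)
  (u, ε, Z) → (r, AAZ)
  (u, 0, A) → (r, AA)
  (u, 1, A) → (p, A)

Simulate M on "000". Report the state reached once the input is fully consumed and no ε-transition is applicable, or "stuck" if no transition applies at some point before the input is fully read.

stuck

(p, 000, Z)
  read 0, top Z: go to s, push AZ → (s, 00, AZ)
  ε-move, top A: go to s, push ε → (s, 00, Z)
  read 0, top Z: go to r, push AZ → (r, 0, AZ)
No transition for (r, 0, top A); M blocks with input 0 remaining.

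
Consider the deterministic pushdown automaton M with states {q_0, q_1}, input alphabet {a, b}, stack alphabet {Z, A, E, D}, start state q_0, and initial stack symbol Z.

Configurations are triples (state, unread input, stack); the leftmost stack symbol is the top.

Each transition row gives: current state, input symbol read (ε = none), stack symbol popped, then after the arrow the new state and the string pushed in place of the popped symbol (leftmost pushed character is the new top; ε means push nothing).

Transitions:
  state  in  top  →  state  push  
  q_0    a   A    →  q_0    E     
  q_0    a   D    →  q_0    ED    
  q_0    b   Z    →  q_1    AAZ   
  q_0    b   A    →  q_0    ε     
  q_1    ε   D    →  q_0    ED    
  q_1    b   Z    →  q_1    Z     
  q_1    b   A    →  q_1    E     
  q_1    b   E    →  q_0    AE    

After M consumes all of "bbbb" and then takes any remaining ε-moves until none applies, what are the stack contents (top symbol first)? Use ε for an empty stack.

(q_0, bbbb, Z) ⊢ (q_1, bbb, AAZ) ⊢ (q_1, bb, EAZ) ⊢ (q_0, b, AEAZ) ⊢ (q_0, ε, EAZ)
All input consumed in state q_0 with stack EAZ.

EAZ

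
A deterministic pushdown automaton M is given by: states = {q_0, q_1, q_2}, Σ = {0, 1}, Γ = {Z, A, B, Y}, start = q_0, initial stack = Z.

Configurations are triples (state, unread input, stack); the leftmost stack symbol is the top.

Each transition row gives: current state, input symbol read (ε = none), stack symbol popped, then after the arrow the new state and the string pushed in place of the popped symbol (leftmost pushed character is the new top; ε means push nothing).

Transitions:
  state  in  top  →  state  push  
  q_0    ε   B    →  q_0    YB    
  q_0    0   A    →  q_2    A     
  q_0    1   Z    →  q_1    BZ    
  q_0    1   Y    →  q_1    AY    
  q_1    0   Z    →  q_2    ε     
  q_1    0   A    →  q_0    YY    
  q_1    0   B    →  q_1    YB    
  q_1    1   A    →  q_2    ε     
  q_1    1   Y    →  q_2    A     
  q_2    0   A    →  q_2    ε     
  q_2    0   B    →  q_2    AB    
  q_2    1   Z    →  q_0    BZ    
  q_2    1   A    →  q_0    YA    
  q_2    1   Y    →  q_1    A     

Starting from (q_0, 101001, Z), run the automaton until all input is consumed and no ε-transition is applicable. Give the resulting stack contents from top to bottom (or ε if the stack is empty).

(q_0, 101001, Z) ⊢ (q_1, 01001, BZ) ⊢ (q_1, 1001, YBZ) ⊢ (q_2, 001, ABZ) ⊢ (q_2, 01, BZ) ⊢ (q_2, 1, ABZ) ⊢ (q_0, ε, YABZ)
All input consumed in state q_0 with stack YABZ.

YABZ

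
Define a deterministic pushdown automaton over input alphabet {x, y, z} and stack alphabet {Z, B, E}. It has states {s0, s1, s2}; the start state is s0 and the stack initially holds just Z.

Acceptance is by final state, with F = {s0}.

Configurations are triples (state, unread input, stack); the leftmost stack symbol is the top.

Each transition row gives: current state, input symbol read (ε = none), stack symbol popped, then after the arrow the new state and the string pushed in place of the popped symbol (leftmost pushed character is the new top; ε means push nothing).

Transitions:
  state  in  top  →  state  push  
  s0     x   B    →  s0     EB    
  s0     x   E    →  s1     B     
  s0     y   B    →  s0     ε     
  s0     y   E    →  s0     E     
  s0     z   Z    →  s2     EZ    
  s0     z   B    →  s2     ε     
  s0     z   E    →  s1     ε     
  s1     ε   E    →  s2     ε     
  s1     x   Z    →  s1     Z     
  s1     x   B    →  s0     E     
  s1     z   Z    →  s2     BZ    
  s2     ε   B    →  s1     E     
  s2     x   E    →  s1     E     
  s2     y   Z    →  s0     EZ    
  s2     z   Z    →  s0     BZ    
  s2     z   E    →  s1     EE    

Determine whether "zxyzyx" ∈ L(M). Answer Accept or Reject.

(s0, zxyzyx, Z)
  read z, top Z: go to s2, push EZ → (s2, xyzyx, EZ)
  read x, top E: go to s1, push E → (s1, yzyx, EZ)
  ε-move, top E: go to s2, push ε → (s2, yzyx, Z)
  read y, top Z: go to s0, push EZ → (s0, zyx, EZ)
  read z, top E: go to s1, push ε → (s1, yx, Z)
No transition applies at (s1, yx, Z); input not fully consumed.

Reject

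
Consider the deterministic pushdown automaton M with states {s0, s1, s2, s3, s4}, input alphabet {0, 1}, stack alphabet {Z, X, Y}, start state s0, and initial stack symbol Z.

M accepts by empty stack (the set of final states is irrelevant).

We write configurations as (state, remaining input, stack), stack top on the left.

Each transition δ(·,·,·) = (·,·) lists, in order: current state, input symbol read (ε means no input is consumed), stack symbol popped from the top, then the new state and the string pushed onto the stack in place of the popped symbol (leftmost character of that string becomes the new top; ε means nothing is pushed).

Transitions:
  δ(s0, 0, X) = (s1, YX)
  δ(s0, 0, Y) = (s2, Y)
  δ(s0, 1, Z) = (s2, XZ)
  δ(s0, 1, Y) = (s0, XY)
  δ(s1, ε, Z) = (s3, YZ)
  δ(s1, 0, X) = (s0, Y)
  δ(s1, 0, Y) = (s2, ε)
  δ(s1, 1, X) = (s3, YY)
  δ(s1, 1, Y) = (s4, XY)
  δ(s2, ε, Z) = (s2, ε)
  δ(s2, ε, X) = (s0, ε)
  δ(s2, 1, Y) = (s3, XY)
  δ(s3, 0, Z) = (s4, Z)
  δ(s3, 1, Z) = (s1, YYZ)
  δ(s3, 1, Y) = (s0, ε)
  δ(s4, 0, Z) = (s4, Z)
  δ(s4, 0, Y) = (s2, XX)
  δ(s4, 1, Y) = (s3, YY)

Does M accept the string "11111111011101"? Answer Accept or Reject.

Reject

(s0, 11111111011101, Z)
  read 1, top Z: go to s2, push XZ → (s2, 1111111011101, XZ)
  ε-move, top X: go to s0, push ε → (s0, 1111111011101, Z)
  read 1, top Z: go to s2, push XZ → (s2, 111111011101, XZ)
  ε-move, top X: go to s0, push ε → (s0, 111111011101, Z)
  read 1, top Z: go to s2, push XZ → (s2, 11111011101, XZ)
  ε-move, top X: go to s0, push ε → (s0, 11111011101, Z)
  read 1, top Z: go to s2, push XZ → (s2, 1111011101, XZ)
  ε-move, top X: go to s0, push ε → (s0, 1111011101, Z)
  read 1, top Z: go to s2, push XZ → (s2, 111011101, XZ)
  ε-move, top X: go to s0, push ε → (s0, 111011101, Z)
  read 1, top Z: go to s2, push XZ → (s2, 11011101, XZ)
  ε-move, top X: go to s0, push ε → (s0, 11011101, Z)
  read 1, top Z: go to s2, push XZ → (s2, 1011101, XZ)
  ε-move, top X: go to s0, push ε → (s0, 1011101, Z)
  read 1, top Z: go to s2, push XZ → (s2, 011101, XZ)
  ε-move, top X: go to s0, push ε → (s0, 011101, Z)
No transition applies at (s0, 011101, Z); input not fully consumed.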